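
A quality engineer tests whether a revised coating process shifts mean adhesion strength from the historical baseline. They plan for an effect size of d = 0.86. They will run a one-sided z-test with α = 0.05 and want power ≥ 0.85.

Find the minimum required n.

n = 10

Set Φ(δ − 1.645) = 0.85; then δ − 1.645 = Φ⁻¹(0.85) = 1.036, giving δ = 2.681.
δ = d·√n ⇒ n = (δ/d)² = (2.681 / 0.86)² = 9.72.
Rounding up, n = 10.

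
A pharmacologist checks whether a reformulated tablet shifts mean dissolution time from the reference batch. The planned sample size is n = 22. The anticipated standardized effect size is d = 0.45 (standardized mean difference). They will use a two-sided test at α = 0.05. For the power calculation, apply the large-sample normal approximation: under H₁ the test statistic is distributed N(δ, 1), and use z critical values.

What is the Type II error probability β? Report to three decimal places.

β ≈ 0.440

Noncentrality parameter: δ = d·√n = 0.45 × √22 = 2.1107
Critical value for a two-sided test at α = 0.05: z_{α/2} = 1.960.
Power = Φ(δ − 1.960) + Φ(−δ − 1.960) = Φ(0.151) + Φ(-4.071) = 0.5599 + 0.0000 = 0.5599.
Type II error: β = 1 − power = 1 − 0.5599 = 0.4401.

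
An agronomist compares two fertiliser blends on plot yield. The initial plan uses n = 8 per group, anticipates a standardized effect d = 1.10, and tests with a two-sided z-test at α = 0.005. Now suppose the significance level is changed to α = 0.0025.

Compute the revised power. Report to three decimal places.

δ = d·√(n/2) = 1.10 × √(8/2) = 2.2000 (unchanged). New critical value: z_{0.0013} = 3.023.
Revised power = Φ(δ − 3.023) + Φ(−δ − 3.023) = Φ(-0.823) + Φ(-5.223) = 0.2052 + 0.0000 = 0.2052.

Power ≈ 0.205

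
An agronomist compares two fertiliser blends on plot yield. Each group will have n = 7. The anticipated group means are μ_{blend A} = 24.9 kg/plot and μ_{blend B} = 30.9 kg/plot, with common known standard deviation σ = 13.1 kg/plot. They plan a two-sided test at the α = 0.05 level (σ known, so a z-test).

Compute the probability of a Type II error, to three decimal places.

β ≈ 0.863

Standardized effect: d = |μ_{blend A} − μ_{blend B}| / σ = |24.9 − 30.9| / 13.1 = 0.4580
Noncentrality parameter: δ = d·√(n/2) = 0.4580 × √(7/2) = 0.8569
Critical value for a two-sided test at α = 0.05: z_{α/2} = 1.960.
Power = Φ(δ − 1.960) + Φ(−δ − 1.960) = Φ(-1.103) + Φ(-2.817) = 0.1350 + 0.0024 = 0.1374.
Type II error: β = 1 − power = 1 − 0.1374 = 0.8626.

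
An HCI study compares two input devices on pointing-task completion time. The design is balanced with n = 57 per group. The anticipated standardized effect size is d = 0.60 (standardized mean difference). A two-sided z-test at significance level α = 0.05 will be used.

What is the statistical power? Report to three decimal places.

Power ≈ 0.893

Noncentrality parameter: δ = d·√(n/2) = 0.60 × √(57/2) = 3.2031
Two-sided α = 0.05 → critical value z_{0.025} = 1.960.
Power = Φ(δ − 1.960) + Φ(−δ − 1.960) = Φ(1.243) + Φ(-5.163) = 0.8931 + 0.0000 = 0.8931.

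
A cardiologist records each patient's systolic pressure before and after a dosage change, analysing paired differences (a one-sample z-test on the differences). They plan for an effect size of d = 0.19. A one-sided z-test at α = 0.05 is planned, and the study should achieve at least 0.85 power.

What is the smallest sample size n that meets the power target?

n = 200

Set Φ(δ − 1.645) = 0.85; then δ − 1.645 = Φ⁻¹(0.85) = 1.036, giving δ = 2.681.
δ = d·√n ⇒ n = (δ/d)² = (2.681 / 0.19)² = 199.15.
Round up to the next whole unit.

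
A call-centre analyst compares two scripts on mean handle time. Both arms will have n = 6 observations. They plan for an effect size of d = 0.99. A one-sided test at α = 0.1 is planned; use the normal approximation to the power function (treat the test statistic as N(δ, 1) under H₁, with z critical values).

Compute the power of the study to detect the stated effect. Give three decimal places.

Noncentrality parameter: δ = d·√(n/2) = 0.99 × √(6/2) = 1.7147
Critical value for a one-sided test at α = 0.1: z_α = 1.282.
Power = P(Z > 1.282 − δ) = Φ(0.433) = 0.6676.

Power ≈ 0.668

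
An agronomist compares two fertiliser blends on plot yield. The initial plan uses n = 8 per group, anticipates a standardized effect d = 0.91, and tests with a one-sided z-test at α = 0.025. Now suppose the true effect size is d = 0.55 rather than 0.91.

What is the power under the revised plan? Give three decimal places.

With d = 0.55: δ = d·√(n/2) = 0.55 × √(8/2) = 1.1000. Critical value z_{0.025} = 1.960.
Revised power = Φ(δ − 1.960) = Φ(-0.860) = 0.1949.

Power ≈ 0.195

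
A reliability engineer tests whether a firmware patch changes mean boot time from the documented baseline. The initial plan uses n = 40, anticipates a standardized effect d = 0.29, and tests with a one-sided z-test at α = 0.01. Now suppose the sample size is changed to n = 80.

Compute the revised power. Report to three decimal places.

With n = 80: δ = d·√n = 0.29 × √80 = 2.5938. Critical value z_{0.01} = 2.326.
Revised power = P(Z > 2.326 − δ) = Φ(0.267) = 0.6055.

Power ≈ 0.605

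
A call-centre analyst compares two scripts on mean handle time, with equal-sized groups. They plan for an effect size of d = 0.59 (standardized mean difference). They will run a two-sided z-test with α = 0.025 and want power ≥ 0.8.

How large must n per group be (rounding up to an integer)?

For power 0.8 need Φ(δ − z_{0.0125}) = 0.8, so δ = z_{0.0125} + z_{0.20} = 2.241 + 0.842 = 3.083.
(The Φ(−δ − z_{α/2}) term is vanishingly small for δ > 0 and is dropped in the standard sample-size formula.)
δ = d·√(n/2) ⇒ n = 2(δ/d)² = 2 × (3.083 / 0.59)² = 54.61.
Rounding up, n = 55 per group.

n = 55 per group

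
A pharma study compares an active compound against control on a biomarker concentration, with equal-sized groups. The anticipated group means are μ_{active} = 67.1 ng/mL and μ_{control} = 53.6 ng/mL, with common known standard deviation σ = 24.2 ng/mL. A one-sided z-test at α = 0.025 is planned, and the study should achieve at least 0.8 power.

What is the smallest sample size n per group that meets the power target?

n = 51 per group

Standardized effect: d = |μ_{active} − μ_{control}| / σ = |67.1 − 53.6| / 24.2 = 0.5579
For power 0.8 need Φ(δ − z_{0.025}) = 0.8, so δ = z_{0.025} + z_{0.20} = 1.960 + 0.842 = 2.802.
δ = d·√(n/2) ⇒ n = 2(δ/d)² = 2 × (2.802 / 0.5579)² = 50.44.
Rounding up, n = 51 per group.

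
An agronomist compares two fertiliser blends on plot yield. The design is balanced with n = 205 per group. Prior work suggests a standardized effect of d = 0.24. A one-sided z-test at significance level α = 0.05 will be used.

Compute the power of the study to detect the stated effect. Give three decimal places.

Power ≈ 0.784

Noncentrality parameter: δ = d·√(n/2) = 0.24 × √(205/2) = 2.4298
Critical value for a one-sided test at α = 0.05: z_α = 1.645.
Power = Φ(δ − 1.645) = Φ(0.785) = 0.7838.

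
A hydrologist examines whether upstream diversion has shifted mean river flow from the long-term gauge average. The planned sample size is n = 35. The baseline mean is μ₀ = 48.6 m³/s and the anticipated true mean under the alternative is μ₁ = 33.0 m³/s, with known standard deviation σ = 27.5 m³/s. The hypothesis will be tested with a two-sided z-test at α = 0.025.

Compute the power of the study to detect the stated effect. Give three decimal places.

Standardized effect: d = |μ₁ − μ₀| / σ = |33.0 − 48.6| / 27.5 = 0.5673
Noncentrality parameter: δ = d·√n = 0.5673 × √35 = 3.3560
Critical value for a two-sided test at α = 0.025: z_{α/2} = 2.241.
Power = Φ(δ − 2.241) + Φ(−δ − 2.241) = Φ(1.115) + Φ(-5.597) = 0.8675 + 0.0000 = 0.8675.

Power ≈ 0.867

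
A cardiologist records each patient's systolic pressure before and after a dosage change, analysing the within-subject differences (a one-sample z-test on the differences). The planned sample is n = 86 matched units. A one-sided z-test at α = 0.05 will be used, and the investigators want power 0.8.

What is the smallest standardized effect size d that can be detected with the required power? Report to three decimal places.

d ≈ 0.268

Required noncentrality: δ = z_{0.05} + z_{0.20} = 1.645 + 0.842 = 2.486.
δ = d·√n ⇒ d = δ/√n = 2.486/√86 = 0.2681.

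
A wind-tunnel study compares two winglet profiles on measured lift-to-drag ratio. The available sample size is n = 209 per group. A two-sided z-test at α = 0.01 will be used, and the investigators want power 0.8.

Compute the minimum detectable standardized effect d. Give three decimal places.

d ≈ 0.334

Required noncentrality: δ = z_{0.005} + z_{0.20} = 2.576 + 0.842 = 3.417.
(Lower-tail contribution to power is negligible for δ > 0.)
δ = d·√(n/2) ⇒ d = δ/√(n/2) = 3.417/√(209/2) = 0.3343.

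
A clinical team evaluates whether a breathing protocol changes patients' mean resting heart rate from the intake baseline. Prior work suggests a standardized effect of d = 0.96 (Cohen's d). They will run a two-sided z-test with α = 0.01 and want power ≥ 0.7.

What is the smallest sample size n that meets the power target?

n = 11

For power 0.7 need Φ(δ − z_{0.005}) = 0.7, so δ = z_{0.005} + z_{0.30} = 2.576 + 0.524 = 3.100.
(The Φ(−δ − z_{α/2}) term is vanishingly small for δ > 0 and is dropped in the standard sample-size formula.)
δ = d·√n ⇒ n = (δ/d)² = (3.100 / 0.96)² = 10.43.
Round up to the next whole unit.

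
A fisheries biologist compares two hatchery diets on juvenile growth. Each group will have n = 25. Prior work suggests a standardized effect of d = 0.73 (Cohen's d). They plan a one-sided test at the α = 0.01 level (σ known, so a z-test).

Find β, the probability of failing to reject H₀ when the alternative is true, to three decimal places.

β ≈ 0.400

Noncentrality parameter: δ = d·√(n/2) = 0.73 × √(25/2) = 2.5809
Critical value for a one-sided test at α = 0.01: z_α = 2.326.
Power = Φ(δ − 2.326) = Φ(0.255) = 0.6005.
Type II error: β = 1 − power = 1 − 0.6005 = 0.3995.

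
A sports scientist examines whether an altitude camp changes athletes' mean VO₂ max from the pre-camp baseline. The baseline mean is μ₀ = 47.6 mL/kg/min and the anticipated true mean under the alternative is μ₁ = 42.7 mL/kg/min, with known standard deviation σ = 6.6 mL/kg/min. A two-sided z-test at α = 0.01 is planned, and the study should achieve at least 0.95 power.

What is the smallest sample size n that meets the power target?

n = 33

Standardized effect: d = |μ₁ − μ₀| / σ = |42.7 − 47.6| / 6.6 = 0.7424
Set Φ(δ − 2.576) = 0.95; then δ − 2.576 = Φ⁻¹(0.95) = 1.645, giving δ = 4.221.
(For δ > 0 the lower-tail rejection region contributes negligibly to power, so the one-term inversion is standard.)
δ = d·√n ⇒ n = (δ/d)² = (4.221 / 0.7424)² = 32.32.
Round up to the next whole unit.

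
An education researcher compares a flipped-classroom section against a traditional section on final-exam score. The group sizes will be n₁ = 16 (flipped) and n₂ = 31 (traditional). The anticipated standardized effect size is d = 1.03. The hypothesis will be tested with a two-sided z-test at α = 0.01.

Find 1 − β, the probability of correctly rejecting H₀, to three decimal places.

Noncentrality parameter: λ = d / √(1/n₁ + 1/n₂) = 1.03 / √(1/16 + 1/31) = 3.3460
Two-sided α = 0.01 → critical value z_{0.005} = 2.576.
Power = Φ(λ − 2.576) + Φ(−λ − 2.576) = Φ(0.770) + Φ(-5.922) = 0.7794 + 0.0000 = 0.7794.

Power ≈ 0.779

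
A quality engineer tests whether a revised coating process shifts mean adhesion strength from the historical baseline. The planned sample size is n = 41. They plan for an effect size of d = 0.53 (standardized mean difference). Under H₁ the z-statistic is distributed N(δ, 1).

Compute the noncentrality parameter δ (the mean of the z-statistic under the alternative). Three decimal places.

δ ≈ 3.394

δ = d·√n = 0.53 × √41 = 3.3937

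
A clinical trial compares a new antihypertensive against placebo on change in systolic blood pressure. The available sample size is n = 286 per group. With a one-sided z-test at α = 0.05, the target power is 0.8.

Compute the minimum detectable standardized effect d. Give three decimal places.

Required noncentrality: δ = z_{0.05} + z_{0.20} = 1.645 + 0.842 = 2.486.
δ = d·√(n/2) ⇒ d = δ/√(n/2) = 2.486/√(286/2) = 0.2079.

d ≈ 0.208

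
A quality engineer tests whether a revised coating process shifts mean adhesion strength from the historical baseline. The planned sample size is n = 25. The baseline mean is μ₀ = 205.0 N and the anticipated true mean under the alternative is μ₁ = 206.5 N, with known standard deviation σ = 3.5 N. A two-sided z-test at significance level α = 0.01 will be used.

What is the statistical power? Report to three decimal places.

Power ≈ 0.333

Standardized effect: d = |μ₁ − μ₀| / σ = |206.5 − 205.0| / 3.5 = 0.4286
Noncentrality parameter: δ = d·√n = 0.4286 × √25 = 2.1429
Two-sided α = 0.01 → critical value z_{0.005} = 2.576.
Power = Φ(δ − 2.576) + Φ(−δ − 2.576) = Φ(-0.433) + Φ(-4.719) = 0.3325 + 0.0000 = 0.3325.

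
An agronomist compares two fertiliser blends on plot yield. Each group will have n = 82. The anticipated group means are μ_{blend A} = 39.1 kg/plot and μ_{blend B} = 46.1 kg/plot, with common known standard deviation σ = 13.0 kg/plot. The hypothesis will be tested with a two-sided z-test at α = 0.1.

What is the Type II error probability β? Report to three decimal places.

Standardized effect: d = |μ_{blend A} − μ_{blend B}| / σ = |39.1 − 46.1| / 13.0 = 0.5385
Noncentrality parameter: δ = d·√(n/2) = 0.5385 × √(82/2) = 3.4478
Critical value for a two-sided test at α = 0.1: z_{α/2} = 1.645.
Power = Φ(δ − 1.645) + Φ(−δ − 1.645) = Φ(1.803) + Φ(-5.093) = 0.9643 + 0.0000 = 0.9643.
Type II error: β = 1 − power = 1 − 0.9643 = 0.0357.

β ≈ 0.036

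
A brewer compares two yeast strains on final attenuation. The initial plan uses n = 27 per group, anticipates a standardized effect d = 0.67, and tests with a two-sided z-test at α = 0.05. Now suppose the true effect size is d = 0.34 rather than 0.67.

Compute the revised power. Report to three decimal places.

Power ≈ 0.239

With d = 0.34: δ = d·√(n/2) = 0.34 × √(27/2) = 1.2492. Critical value z_{0.025} = 1.960.
Revised power = Φ(δ − 1.960) + Φ(−δ − 1.960) = Φ(-0.711) + Φ(-3.209) = 0.2386 + 0.0007 = 0.2393.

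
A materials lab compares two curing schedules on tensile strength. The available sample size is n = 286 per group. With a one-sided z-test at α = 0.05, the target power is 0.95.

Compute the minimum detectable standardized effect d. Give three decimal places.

d ≈ 0.275

Required noncentrality: δ = z_{0.05} + z_{0.05} = 1.645 + 1.645 = 3.290.
δ = d·√(n/2) ⇒ d = δ/√(n/2) = 3.290/√(286/2) = 0.2751.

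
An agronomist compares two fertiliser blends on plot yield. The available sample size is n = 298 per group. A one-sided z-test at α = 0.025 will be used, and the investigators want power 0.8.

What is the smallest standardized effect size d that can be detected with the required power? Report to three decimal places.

Required noncentrality: δ = z_{0.025} + z_{0.20} = 1.960 + 0.842 = 2.802.
δ = d·√(n/2) ⇒ d = δ/√(n/2) = 2.802/√(298/2) = 0.2295.

d ≈ 0.230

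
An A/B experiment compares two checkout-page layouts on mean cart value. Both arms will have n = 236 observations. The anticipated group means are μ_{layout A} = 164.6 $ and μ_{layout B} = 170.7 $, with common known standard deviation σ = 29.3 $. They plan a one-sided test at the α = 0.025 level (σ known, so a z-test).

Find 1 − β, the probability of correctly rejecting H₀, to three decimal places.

Power ≈ 0.619

Standardized effect: d = |μ_{layout A} − μ_{layout B}| / σ = |164.6 − 170.7| / 29.3 = 0.2082
Noncentrality parameter: λ = d·√(n/2) = 0.2082 × √(236/2) = 2.2615
One-sided α = 0.025 → critical value z_{0.025} = 1.960.
Power = P(Z > 1.960 − λ) = Φ(0.302) = 0.6185.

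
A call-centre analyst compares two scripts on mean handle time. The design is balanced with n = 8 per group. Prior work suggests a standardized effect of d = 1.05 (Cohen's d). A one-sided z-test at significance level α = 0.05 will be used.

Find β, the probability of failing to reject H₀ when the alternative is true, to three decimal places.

Noncentrality parameter: δ = d·√(n/2) = 1.05 × √(8/2) = 2.1000
One-sided α = 0.05 → critical value z_{0.05} = 1.645.
Power = P(Z > 1.645 − δ) = Φ(0.455) = 0.6755.
Type II error: β = 1 − power = 1 − 0.6755 = 0.3245.

β ≈ 0.325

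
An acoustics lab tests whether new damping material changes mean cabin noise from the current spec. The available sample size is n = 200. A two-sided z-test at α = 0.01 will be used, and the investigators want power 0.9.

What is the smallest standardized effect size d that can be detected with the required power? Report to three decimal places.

d ≈ 0.273

Need Φ(δ − 2.576) = 0.9, so δ = 2.576 + 1.282 = 3.857.
(Lower-tail contribution to power is negligible for δ > 0.)
δ = d·√n ⇒ d = δ/√n = 3.857/√200 = 0.2728.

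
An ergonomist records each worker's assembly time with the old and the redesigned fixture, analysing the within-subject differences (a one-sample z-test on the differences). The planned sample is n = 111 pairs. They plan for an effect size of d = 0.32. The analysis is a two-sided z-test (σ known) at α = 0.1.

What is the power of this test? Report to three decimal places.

Power ≈ 0.958

Noncentrality parameter: δ = d·√n = 0.32 × √111 = 3.3714
Two-sided α = 0.1 → critical value z_{0.05} = 1.645.
Power = Φ(δ − 1.645) + Φ(−δ − 1.645) = Φ(1.727) + Φ(-5.016) = 0.9579 + 0.0000 = 0.9579.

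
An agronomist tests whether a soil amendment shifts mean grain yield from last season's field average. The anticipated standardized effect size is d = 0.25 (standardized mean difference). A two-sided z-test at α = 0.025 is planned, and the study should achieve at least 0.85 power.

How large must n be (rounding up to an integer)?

n = 172

For power 0.85 need Φ(δ − z_{0.0125}) = 0.85, so δ = z_{0.0125} + z_{0.15} = 2.241 + 1.036 = 3.278.
(Ignoring the negligible lower-tail rejection probability gives the usual closed-form inversion.)
δ = d·√n ⇒ n = (δ/d)² = (3.278 / 0.25)² = 171.91.
Rounding up, n = 172.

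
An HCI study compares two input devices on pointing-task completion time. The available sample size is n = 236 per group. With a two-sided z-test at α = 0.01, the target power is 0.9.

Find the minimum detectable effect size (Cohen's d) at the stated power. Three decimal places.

Need Φ(δ − 2.576) = 0.9, so δ = 2.576 + 1.282 = 3.857.
(The second rejection-region term Φ(−δ − z_{α/2}) is negligible and dropped.)
δ = d·√(n/2) ⇒ d = δ/√(n/2) = 3.857/√(236/2) = 0.3551.

d ≈ 0.355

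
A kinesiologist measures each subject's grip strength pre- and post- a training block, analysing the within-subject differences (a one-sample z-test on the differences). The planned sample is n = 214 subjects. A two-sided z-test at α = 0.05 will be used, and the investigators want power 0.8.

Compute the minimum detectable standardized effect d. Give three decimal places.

Need Φ(δ − 1.960) = 0.8, so δ = 1.960 + 0.842 = 2.802.
(Lower-tail contribution to power is negligible for δ > 0.)
δ = d·√n ⇒ d = δ/√n = 2.802/√214 = 0.1915.

d ≈ 0.192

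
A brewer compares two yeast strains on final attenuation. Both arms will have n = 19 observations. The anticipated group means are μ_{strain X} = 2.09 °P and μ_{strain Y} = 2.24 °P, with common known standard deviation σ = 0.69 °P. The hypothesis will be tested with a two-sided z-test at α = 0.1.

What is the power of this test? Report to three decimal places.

Standardized effect: d = |μ_{strain X} − μ_{strain Y}| / σ = |2.09 − 2.24| / 0.69 = 0.2174
Noncentrality parameter: δ = d·√(n/2) = 0.2174 × √(19/2) = 0.6700
Two-sided α = 0.1 → critical value z_{0.05} = 1.645.
Power = Φ(δ − 1.645) + Φ(−δ − 1.645) = Φ(-0.975) + Φ(-2.315) = 0.1648 + 0.0103 = 0.1751.

Power ≈ 0.175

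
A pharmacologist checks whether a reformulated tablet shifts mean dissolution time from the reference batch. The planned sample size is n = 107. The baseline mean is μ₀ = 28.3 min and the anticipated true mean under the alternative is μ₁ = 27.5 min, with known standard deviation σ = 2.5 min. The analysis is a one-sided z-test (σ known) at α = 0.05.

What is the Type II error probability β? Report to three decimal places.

Standardized effect: d = |μ₁ − μ₀| / σ = |27.5 − 28.3| / 2.5 = 0.3200
Noncentrality parameter: δ = d·√n = 0.3200 × √107 = 3.3101
Critical value for a one-sided test at α = 0.05: z_α = 1.645.
Power = P(Z > 1.645 − δ) = Φ(1.665) = 0.9521.
Type II error: β = 1 − power = 1 − 0.9521 = 0.0479.

β ≈ 0.048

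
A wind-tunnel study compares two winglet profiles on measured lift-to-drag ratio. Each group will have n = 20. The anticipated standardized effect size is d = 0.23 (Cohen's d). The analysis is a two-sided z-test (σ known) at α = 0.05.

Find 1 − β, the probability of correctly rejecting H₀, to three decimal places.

Noncentrality parameter: δ = d·√(n/2) = 0.23 × √(20/2) = 0.7273
Two-sided α = 0.05 → critical value z_{0.025} = 1.960.
Power = Φ(δ − 1.960) + Φ(−δ − 1.960) = Φ(-1.233) + Φ(-2.687) = 0.1089 + 0.0036 = 0.1125.

Power ≈ 0.112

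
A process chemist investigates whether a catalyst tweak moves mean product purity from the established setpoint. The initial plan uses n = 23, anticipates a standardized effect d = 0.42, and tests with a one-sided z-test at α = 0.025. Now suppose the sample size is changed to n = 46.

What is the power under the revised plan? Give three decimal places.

With n = 46: δ = d·√n = 0.42 × √46 = 2.8486. Critical value z_{0.025} = 1.960.
Revised power = P(Z > 1.960 − δ) = Φ(0.889) = 0.8129.

Power ≈ 0.813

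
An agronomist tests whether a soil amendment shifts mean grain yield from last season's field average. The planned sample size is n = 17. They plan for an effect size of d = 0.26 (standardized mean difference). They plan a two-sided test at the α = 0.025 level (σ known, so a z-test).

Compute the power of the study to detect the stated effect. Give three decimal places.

Power ≈ 0.122

Noncentrality parameter: δ = d·√n = 0.26 × √17 = 1.0720
Two-sided α = 0.025 → critical value z_{0.0125} = 2.241.
Power = Φ(δ − 2.241) + Φ(−δ − 2.241) = Φ(-1.169) + Φ(-3.313) = 0.1211 + 0.0005 = 0.1216.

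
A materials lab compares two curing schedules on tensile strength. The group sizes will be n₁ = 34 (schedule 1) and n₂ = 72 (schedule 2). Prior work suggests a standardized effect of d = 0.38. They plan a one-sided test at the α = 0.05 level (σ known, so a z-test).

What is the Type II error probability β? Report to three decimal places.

Noncentrality parameter: δ = d / √(1/n₁ + 1/n₂) = 0.38 / √(1/34 + 1/72) = 1.8261
One-sided α = 0.05 → critical value z_{0.05} = 1.645.
Power = Φ(δ − 1.645) = Φ(0.181) = 0.5719.
Type II error: β = 1 − power = 1 − 0.5719 = 0.4281.

β ≈ 0.428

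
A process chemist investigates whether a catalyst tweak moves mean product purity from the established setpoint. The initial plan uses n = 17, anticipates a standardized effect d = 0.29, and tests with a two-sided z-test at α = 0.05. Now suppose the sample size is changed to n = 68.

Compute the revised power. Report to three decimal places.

Power ≈ 0.667

With n = 68: δ = d·√n = 0.29 × √68 = 2.3914. Critical value z_{0.025} = 1.960.
Revised power = Φ(δ − 1.960) + Φ(−δ − 1.960) = Φ(0.431) + Φ(-4.351) = 0.6669 + 0.0000 = 0.6669.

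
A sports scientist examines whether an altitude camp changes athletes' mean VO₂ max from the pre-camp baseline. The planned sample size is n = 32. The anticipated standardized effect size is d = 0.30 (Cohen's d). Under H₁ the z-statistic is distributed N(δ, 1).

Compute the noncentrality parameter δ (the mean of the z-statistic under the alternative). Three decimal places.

δ ≈ 1.697

The noncentrality parameter scales effect size by the design's sample-size factor: δ = d·√n = 0.30 × √32 = 1.6971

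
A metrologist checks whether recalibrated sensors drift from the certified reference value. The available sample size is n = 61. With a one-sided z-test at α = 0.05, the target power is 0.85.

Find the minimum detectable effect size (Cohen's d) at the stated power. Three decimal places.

d ≈ 0.343

Required noncentrality: δ = z_{0.05} + z_{0.15} = 1.645 + 1.036 = 2.681.
δ = d·√n ⇒ d = δ/√n = 2.681/√61 = 0.3433.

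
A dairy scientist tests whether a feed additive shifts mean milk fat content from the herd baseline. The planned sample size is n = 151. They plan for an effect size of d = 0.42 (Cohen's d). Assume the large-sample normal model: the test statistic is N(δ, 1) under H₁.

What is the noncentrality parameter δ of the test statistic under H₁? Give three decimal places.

The noncentrality parameter scales effect size by the design's sample-size factor: δ = d·√n = 0.42 × √151 = 5.1610

δ ≈ 5.161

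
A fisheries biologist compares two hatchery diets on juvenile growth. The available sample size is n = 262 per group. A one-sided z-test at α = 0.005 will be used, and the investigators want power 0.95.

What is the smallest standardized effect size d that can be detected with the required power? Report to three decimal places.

d ≈ 0.369

Need Φ(δ − 2.576) = 0.95, so δ = 2.576 + 1.645 = 4.221.
δ = d·√(n/2) ⇒ d = δ/√(n/2) = 4.221/√(262/2) = 0.3688.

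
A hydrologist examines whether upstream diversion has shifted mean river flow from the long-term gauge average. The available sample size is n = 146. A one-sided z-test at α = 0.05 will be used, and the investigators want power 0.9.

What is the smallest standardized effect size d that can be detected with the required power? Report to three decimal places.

d ≈ 0.242

Need Φ(δ − 1.645) = 0.9, so δ = 1.645 + 1.282 = 2.926.
δ = d·√n ⇒ d = δ/√n = 2.926/√146 = 0.2422.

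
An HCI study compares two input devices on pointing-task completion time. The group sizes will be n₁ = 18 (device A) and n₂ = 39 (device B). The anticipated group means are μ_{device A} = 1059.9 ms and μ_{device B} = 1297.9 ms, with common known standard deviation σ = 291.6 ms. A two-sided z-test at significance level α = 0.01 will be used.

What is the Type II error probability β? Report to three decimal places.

Standardized effect: d = |μ_{device A} − μ_{device B}| / σ = |1059.9 − 1297.9| / 291.6 = 0.8162
Noncentrality parameter: λ = d / √(1/n₁ + 1/n₂) = 0.8162 / √(1/18 + 1/39) = 2.8643
Critical value for a two-sided test at α = 0.01: z_{α/2} = 2.576.
Power = Φ(λ − 2.576) + Φ(−λ − 2.576) = Φ(0.288) + Φ(-5.440) = 0.6135 + 0.0000 = 0.6135.
Type II error: β = 1 − power = 1 − 0.6135 = 0.3865.

β ≈ 0.386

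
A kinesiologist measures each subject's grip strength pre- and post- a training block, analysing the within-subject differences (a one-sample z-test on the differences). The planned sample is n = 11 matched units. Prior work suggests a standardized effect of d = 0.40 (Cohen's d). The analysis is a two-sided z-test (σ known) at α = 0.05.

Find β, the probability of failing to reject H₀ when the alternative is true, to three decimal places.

β ≈ 0.736

Noncentrality parameter: δ = d·√n = 0.40 × √11 = 1.3266
Critical value for a two-sided test at α = 0.05: z_{α/2} = 1.960.
Power = Φ(δ − 1.960) + Φ(−δ − 1.960) = Φ(-0.633) + Φ(-3.287) = 0.2633 + 0.0005 = 0.2638.
Type II error: β = 1 − power = 1 − 0.2638 = 0.7362.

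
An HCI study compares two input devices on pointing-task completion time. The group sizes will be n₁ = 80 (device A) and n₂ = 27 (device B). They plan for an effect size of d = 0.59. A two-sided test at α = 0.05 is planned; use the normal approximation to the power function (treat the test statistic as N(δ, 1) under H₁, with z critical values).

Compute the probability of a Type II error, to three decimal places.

β ≈ 0.245

Noncentrality parameter: δ = d / √(1/n₁ + 1/n₂) = 0.59 / √(1/80 + 1/27) = 2.6509
Two-sided α = 0.05 → critical value z_{0.025} = 1.960.
Power = Φ(δ − 1.960) + Φ(−δ − 1.960) = Φ(0.691) + Φ(-4.611) = 0.7552 + 0.0000 = 0.7552.
Type II error: β = 1 − power = 1 − 0.7552 = 0.2448.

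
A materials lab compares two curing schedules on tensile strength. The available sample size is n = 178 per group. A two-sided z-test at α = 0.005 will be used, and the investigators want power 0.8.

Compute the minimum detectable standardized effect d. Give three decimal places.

d ≈ 0.387

Required noncentrality: δ = z_{0.0025} + z_{0.20} = 2.807 + 0.842 = 3.649.
(The second rejection-region term Φ(−δ − z_{α/2}) is negligible and dropped.)
δ = d·√(n/2) ⇒ d = δ/√(n/2) = 3.649/√(178/2) = 0.3868.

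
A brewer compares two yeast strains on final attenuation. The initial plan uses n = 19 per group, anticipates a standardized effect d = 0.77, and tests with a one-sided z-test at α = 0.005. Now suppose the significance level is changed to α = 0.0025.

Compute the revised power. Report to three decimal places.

Power ≈ 0.332

δ = d·√(n/2) = 0.77 × √(19/2) = 2.3733 (unchanged). New critical value: z_{0.0025} = 2.807.
Revised power = P(Z > 2.807 − δ) = Φ(-0.434) = 0.3322.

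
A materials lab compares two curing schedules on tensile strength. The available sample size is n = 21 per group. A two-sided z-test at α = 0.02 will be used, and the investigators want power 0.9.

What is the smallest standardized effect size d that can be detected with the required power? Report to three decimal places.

Need Φ(δ − 2.326) = 0.9, so δ = 2.326 + 1.282 = 3.608.
(The second rejection-region term Φ(−δ − z_{α/2}) is negligible and dropped.)
δ = d·√(n/2) ⇒ d = δ/√(n/2) = 3.608/√(21/2) = 1.1134.

d ≈ 1.113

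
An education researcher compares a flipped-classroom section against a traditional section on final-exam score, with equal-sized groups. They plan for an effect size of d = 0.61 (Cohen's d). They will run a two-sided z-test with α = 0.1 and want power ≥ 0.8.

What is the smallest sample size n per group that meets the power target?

n = 34 per group

For power 0.8 need Φ(δ − z_{0.05}) = 0.8, so δ = z_{0.05} + z_{0.20} = 1.645 + 0.842 = 2.486.
(For δ > 0 the lower-tail rejection region contributes negligibly to power, so the one-term inversion is standard.)
δ = d·√(n/2) ⇒ n = 2(δ/d)² = 2 × (2.486 / 0.61)² = 33.23.
Rounding up, n = 34 per group.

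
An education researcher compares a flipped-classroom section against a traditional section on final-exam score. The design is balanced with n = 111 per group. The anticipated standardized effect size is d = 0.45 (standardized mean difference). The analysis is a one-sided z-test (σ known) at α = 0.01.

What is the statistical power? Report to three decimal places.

Noncentrality parameter: δ = d·√(n/2) = 0.45 × √(111/2) = 3.3524
One-sided α = 0.01 → critical value z_{0.01} = 2.326.
Power = Φ(δ − 2.326) = Φ(1.026) = 0.8476.

Power ≈ 0.848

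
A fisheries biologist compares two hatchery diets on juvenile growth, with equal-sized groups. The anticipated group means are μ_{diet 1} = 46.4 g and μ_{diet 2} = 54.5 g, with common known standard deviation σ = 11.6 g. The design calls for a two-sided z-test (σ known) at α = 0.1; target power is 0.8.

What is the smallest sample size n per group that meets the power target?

n = 26 per group

Standardized effect: d = |μ_{diet 1} − μ_{diet 2}| / σ = |46.4 − 54.5| / 11.6 = 0.6983
For power 0.8 need Φ(δ − z_{0.05}) = 0.8, so δ = z_{0.05} + z_{0.20} = 1.645 + 0.842 = 2.486.
(Ignoring the negligible lower-tail rejection probability gives the usual closed-form inversion.)
δ = d·√(n/2) ⇒ n = 2(δ/d)² = 2 × (2.486 / 0.6983)² = 25.36.
Rounding up, n = 26 per group.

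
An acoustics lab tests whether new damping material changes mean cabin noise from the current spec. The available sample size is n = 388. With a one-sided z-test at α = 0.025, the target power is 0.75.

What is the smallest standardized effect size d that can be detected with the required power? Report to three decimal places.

d ≈ 0.134

Need Φ(δ − 1.960) = 0.75, so δ = 1.960 + 0.674 = 2.634.
δ = d·√n ⇒ d = δ/√n = 2.634/√388 = 0.1337.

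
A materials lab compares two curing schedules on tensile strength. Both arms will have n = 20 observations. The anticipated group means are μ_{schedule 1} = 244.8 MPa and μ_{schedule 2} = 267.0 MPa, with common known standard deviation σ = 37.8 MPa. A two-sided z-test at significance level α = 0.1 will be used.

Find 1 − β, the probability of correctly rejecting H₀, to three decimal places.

Standardized effect: d = |μ_{schedule 1} − μ_{schedule 2}| / σ = |244.8 − 267.0| / 37.8 = 0.5873
Noncentrality parameter: δ = d·√(n/2) = 0.5873 × √(20/2) = 1.8572
Critical value for a two-sided test at α = 0.1: z_{α/2} = 1.645.
Power = Φ(δ − 1.645) + Φ(−δ − 1.645) = Φ(0.212) + Φ(-3.502) = 0.5841 + 0.0002 = 0.5843.

Power ≈ 0.584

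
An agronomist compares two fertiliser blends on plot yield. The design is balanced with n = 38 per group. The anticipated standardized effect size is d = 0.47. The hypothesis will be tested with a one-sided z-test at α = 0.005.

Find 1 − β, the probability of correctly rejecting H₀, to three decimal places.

Power ≈ 0.299

Noncentrality parameter: δ = d·√(n/2) = 0.47 × √(38/2) = 2.0487
Critical value for a one-sided test at α = 0.005: z_α = 2.576.
Power = P(Z > 2.576 − δ) = Φ(-0.527) = 0.2990.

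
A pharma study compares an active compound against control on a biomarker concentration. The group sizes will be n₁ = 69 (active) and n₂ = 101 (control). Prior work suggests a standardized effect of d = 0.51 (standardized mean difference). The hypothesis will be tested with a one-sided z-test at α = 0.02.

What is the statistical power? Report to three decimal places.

Noncentrality parameter: δ = d / √(1/n₁ + 1/n₂) = 0.51 / √(1/69 + 1/101) = 3.2654
Critical value for a one-sided test at α = 0.02: z_α = 2.054.
Power = P(Z > 2.054 − δ) = Φ(1.212) = 0.8872.

Power ≈ 0.887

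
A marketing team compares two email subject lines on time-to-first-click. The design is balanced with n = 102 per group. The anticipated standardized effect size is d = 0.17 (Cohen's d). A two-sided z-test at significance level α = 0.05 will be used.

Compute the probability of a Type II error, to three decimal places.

Noncentrality parameter: δ = d·√(n/2) = 0.17 × √(102/2) = 1.2140
Two-sided α = 0.05 → critical value z_{0.025} = 1.960.
Power = Φ(δ − 1.960) + Φ(−δ − 1.960) = Φ(-0.746) + Φ(-3.174) = 0.2279 + 0.0008 = 0.2286.
Type II error: β = 1 − power = 1 − 0.2286 = 0.7714.

β ≈ 0.771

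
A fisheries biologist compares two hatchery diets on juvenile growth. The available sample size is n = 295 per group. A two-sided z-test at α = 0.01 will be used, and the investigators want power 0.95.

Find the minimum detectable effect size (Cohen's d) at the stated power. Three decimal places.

d ≈ 0.348

Need Φ(δ − 2.576) = 0.95, so δ = 2.576 + 1.645 = 4.221.
(The second rejection-region term Φ(−δ − z_{α/2}) is negligible and dropped.)
δ = d·√(n/2) ⇒ d = δ/√(n/2) = 4.221/√(295/2) = 0.3475.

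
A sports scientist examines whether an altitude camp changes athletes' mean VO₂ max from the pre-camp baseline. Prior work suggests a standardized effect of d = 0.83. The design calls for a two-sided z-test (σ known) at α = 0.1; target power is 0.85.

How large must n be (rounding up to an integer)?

For power 0.85 need Φ(δ − z_{0.05}) = 0.85, so δ = z_{0.05} + z_{0.15} = 1.645 + 1.036 = 2.681.
(The Φ(−δ − z_{α/2}) term is vanishingly small for δ > 0 and is dropped in the standard sample-size formula.)
δ = d·√n ⇒ n = (δ/d)² = (2.681 / 0.83)² = 10.44.
Rounding up, n = 11.

n = 11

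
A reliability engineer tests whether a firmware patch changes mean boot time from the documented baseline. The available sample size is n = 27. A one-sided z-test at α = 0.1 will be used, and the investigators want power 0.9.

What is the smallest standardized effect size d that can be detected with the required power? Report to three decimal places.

d ≈ 0.493

Need Φ(δ − 1.282) = 0.9, so δ = 1.282 + 1.282 = 2.563.
δ = d·√n ⇒ d = δ/√n = 2.563/√27 = 0.4933.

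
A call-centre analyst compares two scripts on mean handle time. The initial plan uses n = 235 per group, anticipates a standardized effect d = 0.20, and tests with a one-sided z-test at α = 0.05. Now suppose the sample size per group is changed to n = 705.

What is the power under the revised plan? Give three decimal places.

With n = 705 per group: δ = d·√(n/2) = 0.20 × √(705/2) = 3.7550. Critical value z_{0.05} = 1.645.
Revised power = P(Z > 1.645 − δ) = Φ(2.110) = 0.9826.

Power ≈ 0.983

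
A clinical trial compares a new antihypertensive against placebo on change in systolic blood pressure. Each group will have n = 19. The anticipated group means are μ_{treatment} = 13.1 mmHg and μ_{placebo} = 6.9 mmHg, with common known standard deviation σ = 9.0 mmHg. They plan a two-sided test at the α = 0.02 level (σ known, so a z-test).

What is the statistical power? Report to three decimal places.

Power ≈ 0.420

Standardized effect: d = |μ_{treatment} − μ_{placebo}| / σ = |13.1 − 6.9| / 9.0 = 0.6889
Noncentrality parameter: δ = d·√(n/2) = 0.6889 × √(19/2) = 2.1233
Two-sided α = 0.02 → critical value z_{0.01} = 2.326.
Power = Φ(δ − 2.326) + Φ(−δ − 2.326) = Φ(-0.203) + Φ(-4.450) = 0.4195 + 0.0000 = 0.4196.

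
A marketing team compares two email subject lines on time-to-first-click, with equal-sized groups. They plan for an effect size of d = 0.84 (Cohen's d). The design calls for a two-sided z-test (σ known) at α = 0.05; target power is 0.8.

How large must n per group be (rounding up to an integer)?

For power 0.8 need Φ(δ − z_{0.025}) = 0.8, so δ = z_{0.025} + z_{0.20} = 1.960 + 0.842 = 2.802.
(For δ > 0 the lower-tail rejection region contributes negligibly to power, so the one-term inversion is standard.)
δ = d·√(n/2) ⇒ n = 2(δ/d)² = 2 × (2.802 / 0.84)² = 22.25.
Round up to the next whole unit.

n = 23 per group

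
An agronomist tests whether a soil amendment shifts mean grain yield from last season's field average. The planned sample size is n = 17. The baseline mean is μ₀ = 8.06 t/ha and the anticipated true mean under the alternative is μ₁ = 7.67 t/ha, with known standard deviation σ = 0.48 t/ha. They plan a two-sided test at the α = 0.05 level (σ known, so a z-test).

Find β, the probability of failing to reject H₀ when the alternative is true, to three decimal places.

β ≈ 0.082

Standardized effect: d = |μ₁ − μ₀| / σ = |7.67 − 8.06| / 0.48 = 0.8125
Noncentrality parameter: δ = d·√n = 0.8125 × √17 = 3.3500
Two-sided α = 0.05 → critical value z_{0.025} = 1.960.
Power = Φ(δ − 1.960) + Φ(−δ − 1.960) = Φ(1.390) + Φ(-5.310) = 0.9177 + 0.0000 = 0.9177.
Type II error: β = 1 − power = 1 − 0.9177 = 0.0823.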